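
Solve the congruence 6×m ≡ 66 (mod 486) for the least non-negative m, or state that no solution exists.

gcd(6, 486) = 6, and 6 | 66, so solutions exist.
Divide through by 6: 1×m ≡ 11 (mod 81).
1⁻¹ ≡ 1 (mod 81).
m ≡ 1×11 ≡ 11 (mod 81).
The smallest non-negative solution is m = 11.

11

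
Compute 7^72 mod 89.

39

Compute successive squares:
72 in binary is 1001000, i.e. 72 = 64 + 8.
7^1 ≡ 7 (mod 89)
7^2 ≡ 7^2 = 49 (mod 89)
7^4 ≡ 49^2 = 2401 ≡ 87 (mod 89)
7^8 ≡ 87^2 = 7569 ≡ 4 (mod 89)
7^16 ≡ 4^2 = 16 (mod 89)
7^32 ≡ 16^2 = 256 ≡ 78 (mod 89)
7^64 ≡ 78^2 = 6084 ≡ 32 (mod 89)
7^72 = 7^64 × 7^8 ≡ 32 × 4 (mod 89).
32 × 4 = 128 ≡ 39 (mod 89).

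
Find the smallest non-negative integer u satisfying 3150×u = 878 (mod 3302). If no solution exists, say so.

gcd(3150, 3302) = 2, and 2 | 878, so solutions exist.
Divide through by 2: 1575×u ≡ 439 mod 1651.
1575⁻¹ ≡ 1021 (mod 1651).
u ≡ 1021×439 ≡ 798 (mod 1651).
The smallest non-negative solution is u = 798.

798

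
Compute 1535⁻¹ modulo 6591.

833

6591 = 4×1535 + 451
1535 = 3×451 + 182
451 = 2×182 + 87
182 = 2×87 + 8
87 = 10×8 + 7
8 = 1×7 + 1
7 = 7×1 + 0
gcd(1535, 6591) = 1, so the inverse exists.
Back-substitute for 1:
1 = 1×8 − 1×7
  = −1×87 + 11×8
  = 11×182 − 23×87
  = −23×451 + 57×182
  = 57×1535 − 194×451
  = −194×6591 + 833×1535
So 1535⁻¹ ≡ 833 (mod 6591).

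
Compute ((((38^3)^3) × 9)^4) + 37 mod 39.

7

(38)^3 ≡ 38 (mod 39)
(38)^3 ≡ 38 (mod 39)
38 × 9 = 342 ≡ 30 (mod 39)
(30)^4 ≡ 9 (mod 39)
9 + 37 = 46 ≡ 7 (mod 39)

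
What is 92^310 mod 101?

Using repeated squaring:
310 in binary is 100110110, i.e. 310 = 256 + 32 + 16 + 4 + 2.
92^1 ≡ 92 (mod 101)
92^2 ≡ 92^2 = 8464 ≡ 81 (mod 101)
92^4 ≡ 81^2 = 6561 ≡ 97 (mod 101)
92^8 ≡ 97^2 = 9409 ≡ 16 (mod 101)
92^16 ≡ 16^2 = 256 ≡ 54 (mod 101)
92^32 ≡ 54^2 = 2916 ≡ 88 (mod 101)
92^64 ≡ 88^2 = 7744 ≡ 68 (mod 101)
92^128 ≡ 68^2 = 4624 ≡ 79 (mod 101)
92^256 ≡ 79^2 = 6241 ≡ 80 (mod 101)
92^310 = 92^256 · 92^32 · 92^16 · 92^4 · 92^2 ≡ 80 · 88 · 54 · 97 · 81 (mod 101).
Accumulate the product:
80 · 88 = 7040 ≡ 71
71 · 54 = 3834 ≡ 97
97 · 97 = 9409 ≡ 16
16 · 81 = 1296 ≡ 84

84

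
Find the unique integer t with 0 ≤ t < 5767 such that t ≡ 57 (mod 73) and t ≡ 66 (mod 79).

73⁻¹ mod 79: 73*13 ≡ 1 (mod 79), so 73⁻¹ ≡ 13.
t = 57 + 73*((66 − 57)*13 mod 79) = 57 + 73*38 = 2831.

2831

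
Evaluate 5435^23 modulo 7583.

23 in binary is 10111, i.e. 23 = 16 + 4 + 2 + 1.
5435^1 ≡ 5435 (mod 7583)
5435^2 ≡ 5435^2 = 29539225 ≡ 3440 (mod 7583)
5435^4 ≡ 3440^2 = 11833600 ≡ 4120 (mod 7583)
5435^8 ≡ 4120^2 = 16974400 ≡ 3646 (mod 7583)
5435^16 ≡ 3646^2 = 13293316 ≡ 317 (mod 7583)
5435^23 = 5435^16 * 5435^4 * 5435^2 * 5435^1 ≡ 317 * 4120 * 3440 * 5435 (mod 7583).
Accumulate the product:
317 * 4120 = 1306040 ≡ 1764
1764 * 3440 = 6068160 ≡ 1760
1760 * 5435 = 9565600 ≡ 3437

3437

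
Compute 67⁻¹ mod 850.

Apply the Euclidean algorithm and back-substitute:
850 = 12×67 + 46
67 = 1×46 + 21
46 = 2×21 + 4
21 = 5×4 + 1
4 = 4×1 + 0
gcd(67, 850) = 1, so the inverse exists.
Back-substitute for 1:
1 = 1×21 − 5×4
  = −5×46 + 11×21
  = 11×67 − 16×46
  = −16×850 + 203×67
So 67⁻¹ ≡ 203 (mod 850).

203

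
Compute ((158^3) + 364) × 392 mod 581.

(158)^3 ≡ 484 (mod 581)
484 + 364 = 848 ≡ 267 (mod 581)
267 × 392 = 104664 ≡ 84 (mod 581)

84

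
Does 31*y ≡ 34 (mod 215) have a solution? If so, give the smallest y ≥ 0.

gcd(31, 215) = 1, so a unique solution mod 215 exists.
31⁻¹ ≡ 111 (mod 215).
y ≡ 111*34 ≡ 119 (mod 215).

119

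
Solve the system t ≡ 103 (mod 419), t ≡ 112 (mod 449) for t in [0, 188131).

131669

419⁻¹ mod 449: 419*434 ≡ 1 (mod 449), so 419⁻¹ ≡ 434.
t = 103 + 419*((112 − 103)*434 mod 449) = 103 + 419*314 = 131669.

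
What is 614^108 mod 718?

Using repeated squaring:
614^1 ≡ 614 (mod 718)
614^2 ≡ 614^2 = 376996 ≡ 46 (mod 718)
614^4 ≡ 46^2 = 2116 ≡ 680 (mod 718)
614^8 ≡ 680^2 = 462400 ≡ 8 (mod 718)
614^16 ≡ 8^2 = 64 (mod 718)
614^32 ≡ 64^2 = 4096 ≡ 506 (mod 718)
614^64 ≡ 506^2 = 256036 ≡ 428 (mod 718)
614^108 = 614^64 · 614^32 · 614^8 · 614^4 ≡ 428 · 506 · 8 · 680 (mod 718).
Accumulate the product:
428 · 506 = 216568 ≡ 450
450 · 8 = 3600 ≡ 10
10 · 680 = 6800 ≡ 338

338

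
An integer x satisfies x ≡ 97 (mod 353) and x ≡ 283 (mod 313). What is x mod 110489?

353⁻¹ mod 313: 353×180 ≡ 1 (mod 313), so 353⁻¹ ≡ 180.
x = 97 + 353×((283 − 97)×180 mod 313) = 97 + 353×302 = 106703.

106703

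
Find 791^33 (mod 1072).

791^1 ≡ 791 (mod 1072)
791^2 ≡ 791^2 = 625681 ≡ 705 (mod 1072)
791^4 ≡ 705^2 = 497025 ≡ 689 (mod 1072)
791^8 ≡ 689^2 = 474721 ≡ 897 (mod 1072)
791^16 ≡ 897^2 = 804609 ≡ 609 (mod 1072)
791^32 ≡ 609^2 = 370881 ≡ 1041 (mod 1072)
791^33 = 791^32 * 791^1 ≡ 1041 * 791 (mod 1072).
1041 * 791 = 823431 ≡ 135 (mod 1072).

135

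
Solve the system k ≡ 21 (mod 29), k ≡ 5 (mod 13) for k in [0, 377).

369

29⁻¹ mod 13: 29×9 ≡ 1 (mod 13), so 29⁻¹ ≡ 9.
k = 21 + 29×((5 − 21)×9 mod 13) = 21 + 29×12 = 369.
Check: 369 mod 29 = 21, 369 mod 13 = 5. ✓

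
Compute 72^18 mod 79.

65

72^1 ≡ 72 (mod 79)
72^2 ≡ 72^2 = 5184 ≡ 49 (mod 79)
72^4 ≡ 49^2 = 2401 ≡ 31 (mod 79)
72^8 ≡ 31^2 = 961 ≡ 13 (mod 79)
72^16 ≡ 13^2 = 169 ≡ 11 (mod 79)
72^18 = 72^16 · 72^2 ≡ 11 · 49 (mod 79).
11 · 49 = 539 ≡ 65 (mod 79).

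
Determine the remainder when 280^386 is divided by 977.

429

386 in binary is 110000010, i.e. 386 = 256 + 128 + 2.
280^1 ≡ 280 (mod 977)
280^2 ≡ 280^2 = 78400 ≡ 240 (mod 977)
280^4 ≡ 240^2 = 57600 ≡ 934 (mod 977)
280^8 ≡ 934^2 = 872356 ≡ 872 (mod 977)
280^16 ≡ 872^2 = 760384 ≡ 278 (mod 977)
280^32 ≡ 278^2 = 77284 ≡ 101 (mod 977)
280^64 ≡ 101^2 = 10201 ≡ 431 (mod 977)
280^128 ≡ 431^2 = 185761 ≡ 131 (mod 977)
280^256 ≡ 131^2 = 17161 ≡ 552 (mod 977)
280^386 = 280^256 × 280^128 × 280^2 ≡ 552 × 131 × 240 (mod 977).
Accumulate the product:
552 × 131 = 72312 ≡ 14
14 × 240 = 3360 ≡ 429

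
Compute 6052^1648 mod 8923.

1648 in binary is 11001110000, i.e. 1648 = 1024 + 512 + 64 + 32 + 16.
6052^1 ≡ 6052 (mod 8923)
6052^2 ≡ 6052^2 = 36626704 ≡ 6712 (mod 8923)
6052^4 ≡ 6712^2 = 45050944 ≡ 7640 (mod 8923)
6052^8 ≡ 7640^2 = 58369600 ≡ 4257 (mod 8923)
6052^16 ≡ 4257^2 = 18122049 ≡ 8359 (mod 8923)
6052^32 ≡ 8359^2 = 69872881 ≡ 5791 (mod 8923)
6052^64 ≡ 5791^2 = 33535681 ≡ 3047 (mod 8923)
6052^128 ≡ 3047^2 = 9284209 ≡ 4289 (mod 8923)
6052^256 ≡ 4289^2 = 18395521 ≡ 5218 (mod 8923)
6052^512 ≡ 5218^2 = 27227524 ≡ 3451 (mod 8923)
6052^1024 ≡ 3451^2 = 11909401 ≡ 6119 (mod 8923)
6052^1648 = 6052^1024 · 6052^512 · 6052^64 · 6052^32 · 6052^16 ≡ 6119 · 3451 · 3047 · 5791 · 8359 (mod 8923).
Accumulate the product:
6119 · 3451 = 21116669 ≡ 4851
4851 · 3047 = 14780997 ≡ 4509
4509 · 5791 = 26111619 ≡ 2921
2921 · 8359 = 24416639 ≡ 3311

3311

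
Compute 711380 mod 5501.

711380 = 129*5501 + 1751, so 711380 ≡ 1751 (mod 5501).

1751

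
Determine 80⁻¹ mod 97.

57

97 = 1·80 + 17
80 = 4·17 + 12
17 = 1·12 + 5
12 = 2·5 + 2
5 = 2·2 + 1
2 = 2·1 + 0
gcd(80, 97) = 1, so the inverse exists.
Bézout: 1 = 33·97 − 40·80.
So 80⁻¹ ≡ −40 ≡ 57 (mod 97).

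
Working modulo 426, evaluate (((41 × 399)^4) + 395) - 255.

41 × 399 = 16359 ≡ 171 (mod 426)
(171)^4 ≡ 405 (mod 426)
405 + 395 = 800 ≡ 374 (mod 426)
374 - 255 = 119

119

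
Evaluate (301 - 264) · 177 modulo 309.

60

301 - 264 = 37
37 · 177 = 6549 ≡ 60 (mod 309)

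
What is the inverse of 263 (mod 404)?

255

By the extended Euclidean algorithm:
404 = 1·263 + 141
263 = 1·141 + 122
141 = 1·122 + 19
122 = 6·19 + 8
19 = 2·8 + 3
8 = 2·3 + 2
3 = 1·2 + 1
2 = 2·1 + 0
gcd(263, 404) = 1, so the inverse exists.
Bézout: 1 = 97·404 − 149·263.
So 263⁻¹ ≡ −149 ≡ 255 (mod 404).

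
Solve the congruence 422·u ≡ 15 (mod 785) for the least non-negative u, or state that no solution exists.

gcd(422, 785) = 1, so a unique solution mod 785 exists.
422⁻¹ ≡ 173 (mod 785).
u ≡ 173·15 ≡ 240 (mod 785).

240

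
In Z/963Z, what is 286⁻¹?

Run the extended Euclidean algorithm:
963 = 3*286 + 105
286 = 2*105 + 76
105 = 1*76 + 29
76 = 2*29 + 18
29 = 1*18 + 11
18 = 1*11 + 7
11 = 1*7 + 4
7 = 1*4 + 3
4 = 1*3 + 1
3 = 3*1 + 0
gcd(286, 963) = 1, so the inverse exists.
Bézout: 1 = 79*963 − 266*286.
So 286⁻¹ ≡ −266 ≡ 697 (mod 963).

697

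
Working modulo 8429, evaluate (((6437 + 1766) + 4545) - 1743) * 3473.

6437 + 1766 = 8203
8203 + 4545 = 12748 ≡ 4319 (mod 8429)
4319 - 1743 = 2576
2576 * 3473 = 8946448 ≡ 3279 (mod 8429)

3279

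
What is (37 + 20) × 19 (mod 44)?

27

37 + 20 = 57 ≡ 13 (mod 44)
13 × 19 = 247 ≡ 27 (mod 44)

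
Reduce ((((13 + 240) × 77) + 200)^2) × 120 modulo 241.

13 + 240 = 253 ≡ 12 (mod 241)
12 × 77 = 924 ≡ 201 (mod 241)
201 + 200 = 401 ≡ 160 (mod 241)
(160)^2 ≡ 54 (mod 241)
54 × 120 = 6480 ≡ 214 (mod 241)

214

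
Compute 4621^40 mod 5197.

3113

4621^1 ≡ 4621 (mod 5197)
4621^2 ≡ 4621^2 = 21353641 ≡ 4365 (mod 5197)
4621^4 ≡ 4365^2 = 19053225 ≡ 1023 (mod 5197)
4621^8 ≡ 1023^2 = 1046529 ≡ 1932 (mod 5197)
4621^16 ≡ 1932^2 = 3732624 ≡ 1178 (mod 5197)
4621^32 ≡ 1178^2 = 1387684 ≡ 85 (mod 5197)
4621^40 = 4621^32 × 4621^8 ≡ 85 × 1932 (mod 5197).
85 × 1932 = 164220 ≡ 3113 (mod 5197).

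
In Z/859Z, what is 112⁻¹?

836

859 = 7×112 + 75
112 = 1×75 + 37
75 = 2×37 + 1
37 = 37×1 + 0
gcd(112, 859) = 1, so the inverse exists.
Back-substitute for 1:
1 = 1×75 − 2×37
  = −2×112 + 3×75
  = 3×859 − 23×112
So 112⁻¹ ≡ −23 ≡ 836 (mod 859).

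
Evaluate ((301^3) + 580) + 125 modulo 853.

343

(301)^3 ≡ 491 (mod 853)
491 + 580 = 1071 ≡ 218 (mod 853)
218 + 125 = 343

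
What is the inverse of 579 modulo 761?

715

Run the extended Euclidean algorithm:
761 = 1*579 + 182
579 = 3*182 + 33
182 = 5*33 + 17
33 = 1*17 + 16
17 = 1*16 + 1
16 = 16*1 + 0
gcd(579, 761) = 1, so the inverse exists.
Bézout: 1 = 35*761 − 46*579.
So 579⁻¹ ≡ −46 ≡ 715 (mod 761).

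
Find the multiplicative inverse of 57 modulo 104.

73

104 = 1*57 + 47
57 = 1*47 + 10
47 = 4*10 + 7
10 = 1*7 + 3
7 = 2*3 + 1
3 = 3*1 + 0
gcd(57, 104) = 1, so the inverse exists.
Back-substitute for 1:
1 = 1*7 − 2*3
  = −2*10 + 3*7
  = 3*47 − 14*10
  = −14*57 + 17*47
  = 17*104 − 31*57
So 57⁻¹ ≡ −31 ≡ 73 (mod 104).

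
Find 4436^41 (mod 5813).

1102

Compute successive squares:
41 in binary is 101001, i.e. 41 = 32 + 8 + 1.
4436^1 ≡ 4436 (mod 5813)
4436^2 ≡ 4436^2 = 19678096 ≡ 1091 (mod 5813)
4436^4 ≡ 1091^2 = 1190281 ≡ 4429 (mod 5813)
4436^8 ≡ 4429^2 = 19616041 ≡ 2979 (mod 5813)
4436^16 ≡ 2979^2 = 8874441 ≡ 3803 (mod 5813)
4436^32 ≡ 3803^2 = 14462809 ≡ 65 (mod 5813)
4436^41 = 4436^32 × 4436^8 × 4436^1 ≡ 65 × 2979 × 4436 (mod 5813).
Accumulate the product:
65 × 2979 = 193635 ≡ 1806
1806 × 4436 = 8011416 ≡ 1102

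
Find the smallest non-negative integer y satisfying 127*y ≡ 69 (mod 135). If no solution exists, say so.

gcd(127, 135) = 1, so a unique solution mod 135 exists.
127⁻¹ ≡ 118 (mod 135).
y ≡ 118*69 ≡ 42 (mod 135).

42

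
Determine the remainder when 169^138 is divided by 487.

Compute successive squares:
138 in binary is 10001010, i.e. 138 = 128 + 8 + 2.
169^1 ≡ 169 (mod 487)
169^2 ≡ 169^2 = 28561 ≡ 315 (mod 487)
169^4 ≡ 315^2 = 99225 ≡ 364 (mod 487)
169^8 ≡ 364^2 = 132496 ≡ 32 (mod 487)
169^16 ≡ 32^2 = 1024 ≡ 50 (mod 487)
169^32 ≡ 50^2 = 2500 ≡ 65 (mod 487)
169^64 ≡ 65^2 = 4225 ≡ 329 (mod 487)
169^128 ≡ 329^2 = 108241 ≡ 127 (mod 487)
169^138 = 169^128 · 169^8 · 169^2 ≡ 127 · 32 · 315 (mod 487).
Accumulate the product:
127 · 32 = 4064 ≡ 168
168 · 315 = 52920 ≡ 324

324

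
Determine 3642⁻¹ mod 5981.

5981 = 1·3642 + 2339
3642 = 1·2339 + 1303
2339 = 1·1303 + 1036
1303 = 1·1036 + 267
1036 = 3·267 + 235
267 = 1·235 + 32
235 = 7·32 + 11
32 = 2·11 + 10
11 = 1·10 + 1
10 = 10·1 + 0
gcd(3642, 5981) = 1, so the inverse exists.
Back-substitute for 1:
1 = 1·11 − 1·10
  = −1·32 + 3·11
  = 3·235 − 22·32
  = −22·267 + 25·235
  = 25·1036 − 97·267
  = −97·1303 + 122·1036
  = 122·2339 − 219·1303
  = −219·3642 + 341·2339
  = 341·5981 − 560·3642
So 3642⁻¹ ≡ −560 ≡ 5421 (mod 5981).

5421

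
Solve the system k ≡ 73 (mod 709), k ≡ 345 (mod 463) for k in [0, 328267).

709⁻¹ mod 463: 709×32 ≡ 1 (mod 463), so 709⁻¹ ≡ 32.
k = 73 + 709×((345 − 73)×32 mod 463) = 73 + 709×370 = 262403.
Check: 262403 mod 709 = 73, 262403 mod 463 = 345. ✓

262403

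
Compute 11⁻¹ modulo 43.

4

Apply the Euclidean algorithm and back-substitute:
43 = 3×11 + 10
11 = 1×10 + 1
10 = 10×1 + 0
gcd(11, 43) = 1, so the inverse exists.
Back-substitute for 1:
1 = 1×11 − 1×10
  = −1×43 + 4×11
So 11⁻¹ ≡ 4 (mod 43).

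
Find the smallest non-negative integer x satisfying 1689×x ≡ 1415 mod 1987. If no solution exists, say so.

482

gcd(1689, 1987) = 1, so a unique solution mod 1987 exists.
1689⁻¹ ≡ 20 (mod 1987).
x ≡ 20×1415 ≡ 482 (mod 1987).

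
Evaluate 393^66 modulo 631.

43

66 in binary is 1000010, i.e. 66 = 64 + 2.
393^1 ≡ 393 (mod 631)
393^2 ≡ 393^2 = 154449 ≡ 485 (mod 631)
393^4 ≡ 485^2 = 235225 ≡ 493 (mod 631)
393^8 ≡ 493^2 = 243049 ≡ 114 (mod 631)
393^16 ≡ 114^2 = 12996 ≡ 376 (mod 631)
393^32 ≡ 376^2 = 141376 ≡ 32 (mod 631)
393^64 ≡ 32^2 = 1024 ≡ 393 (mod 631)
393^66 = 393^64 * 393^2 ≡ 393 * 485 (mod 631).
393 * 485 = 190605 ≡ 43 (mod 631).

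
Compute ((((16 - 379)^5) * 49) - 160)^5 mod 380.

16 - 379 = -363 ≡ 17 (mod 380)
(17)^5 ≡ 177 (mod 380)
177 * 49 = 8673 ≡ 313 (mod 380)
313 - 160 = 153
(153)^5 ≡ 153 (mod 380)

153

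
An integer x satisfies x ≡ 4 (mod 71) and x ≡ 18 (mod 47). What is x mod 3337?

71⁻¹ mod 47: 71*2 ≡ 1 (mod 47), so 71⁻¹ ≡ 2.
x = 4 + 71*((18 − 4)*2 mod 47) = 4 + 71*28 = 1992.

1992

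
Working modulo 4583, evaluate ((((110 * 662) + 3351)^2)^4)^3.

110 * 662 = 72820 ≡ 4075 (mod 4583)
4075 + 3351 = 7426 ≡ 2843 (mod 4583)
(2843)^2 ≡ 2820 (mod 4583)
(2820)^4 ≡ 3583 (mod 4583)
(3583)^3 ≡ 1434 (mod 4583)

1434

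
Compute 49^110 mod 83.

31

Using repeated squaring:
110 in binary is 1101110, i.e. 110 = 64 + 32 + 8 + 4 + 2.
49^1 ≡ 49 (mod 83)
49^2 ≡ 49^2 = 2401 ≡ 77 (mod 83)
49^4 ≡ 77^2 = 5929 ≡ 36 (mod 83)
49^8 ≡ 36^2 = 1296 ≡ 51 (mod 83)
49^16 ≡ 51^2 = 2601 ≡ 28 (mod 83)
49^32 ≡ 28^2 = 784 ≡ 37 (mod 83)
49^64 ≡ 37^2 = 1369 ≡ 41 (mod 83)
49^110 = 49^64 * 49^32 * 49^8 * 49^4 * 49^2 ≡ 41 * 37 * 51 * 36 * 77 (mod 83).
Accumulate the product:
41 * 37 = 1517 ≡ 23
23 * 51 = 1173 ≡ 11
11 * 36 = 396 ≡ 64
64 * 77 = 4928 ≡ 31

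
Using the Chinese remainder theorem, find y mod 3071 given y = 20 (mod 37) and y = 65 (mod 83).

37⁻¹ mod 83: 37·9 ≡ 1 (mod 83), so 37⁻¹ ≡ 9.
y = 20 + 37·((65 − 20)·9 mod 83) = 20 + 37·73 = 2721.

2721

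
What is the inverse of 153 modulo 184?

184 = 1×153 + 31
153 = 4×31 + 29
31 = 1×29 + 2
29 = 14×2 + 1
2 = 2×1 + 0
gcd(153, 184) = 1, so the inverse exists.
Bézout: 1 = −74×184 + 89×153.
So 153⁻¹ ≡ 89 (mod 184).

89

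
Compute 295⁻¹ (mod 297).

148

Apply the Euclidean algorithm and back-substitute:
297 = 1*295 + 2
295 = 147*2 + 1
2 = 2*1 + 0
gcd(295, 297) = 1, so the inverse exists.
Back-substitute for 1:
1 = 1*295 − 147*2
  = −147*297 + 148*295
So 295⁻¹ ≡ 148 (mod 297).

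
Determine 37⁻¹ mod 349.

By the extended Euclidean algorithm:
349 = 9·37 + 16
37 = 2·16 + 5
16 = 3·5 + 1
5 = 5·1 + 0
gcd(37, 349) = 1, so the inverse exists.
Bézout: 1 = 7·349 − 66·37.
So 37⁻¹ ≡ −66 ≡ 283 (mod 349).

283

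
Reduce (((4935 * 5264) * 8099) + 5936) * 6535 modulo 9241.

4935 * 5264 = 25977840 ≡ 1389 (mod 9241)
1389 * 8099 = 11249511 ≡ 3214 (mod 9241)
3214 + 5936 = 9150
9150 * 6535 = 59795250 ≡ 5980 (mod 9241)

5980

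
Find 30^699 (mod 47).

26

699 in binary is 1010111011, i.e. 699 = 512 + 128 + 32 + 16 + 8 + 2 + 1.
30^1 ≡ 30 (mod 47)
30^2 ≡ 30^2 = 900 ≡ 7 (mod 47)
30^4 ≡ 7^2 = 49 ≡ 2 (mod 47)
30^8 ≡ 2^2 = 4 (mod 47)
30^16 ≡ 4^2 = 16 (mod 47)
30^32 ≡ 16^2 = 256 ≡ 21 (mod 47)
30^64 ≡ 21^2 = 441 ≡ 18 (mod 47)
30^128 ≡ 18^2 = 324 ≡ 42 (mod 47)
30^256 ≡ 42^2 = 1764 ≡ 25 (mod 47)
30^512 ≡ 25^2 = 625 ≡ 14 (mod 47)
30^699 = 30^512 × 30^128 × 30^32 × 30^16 × 30^8 × 30^2 × 30^1 ≡ 14 × 42 × 21 × 16 × 4 × 7 × 30 (mod 47).
Accumulate the product:
14 × 42 = 588 ≡ 24
24 × 21 = 504 ≡ 34
34 × 16 = 544 ≡ 27
27 × 4 = 108 ≡ 14
14 × 7 = 98 ≡ 4
4 × 30 = 120 ≡ 26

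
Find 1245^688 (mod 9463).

Compute successive squares:
688 in binary is 1010110000, i.e. 688 = 512 + 128 + 32 + 16.
1245^1 ≡ 1245 (mod 9463)
1245^2 ≡ 1245^2 = 1550025 ≡ 7556 (mod 9463)
1245^4 ≡ 7556^2 = 57093136 ≡ 2857 (mod 9463)
1245^8 ≡ 2857^2 = 8162449 ≡ 5343 (mod 9463)
1245^16 ≡ 5343^2 = 28547649 ≡ 7241 (mod 9463)
1245^32 ≡ 7241^2 = 52432081 ≡ 7061 (mod 9463)
1245^64 ≡ 7061^2 = 49857721 ≡ 6637 (mod 9463)
1245^128 ≡ 6637^2 = 44049769 ≡ 8967 (mod 9463)
1245^256 ≡ 8967^2 = 80407089 ≡ 9441 (mod 9463)
1245^512 ≡ 9441^2 = 89132481 ≡ 484 (mod 9463)
1245^688 = 1245^512 × 1245^128 × 1245^32 × 1245^16 ≡ 484 × 8967 × 7061 × 7241 (mod 9463).
Accumulate the product:
484 × 8967 = 4340028 ≡ 5974
5974 × 7061 = 42182414 ≡ 5823
5823 × 7241 = 42164343 ≡ 6678

6678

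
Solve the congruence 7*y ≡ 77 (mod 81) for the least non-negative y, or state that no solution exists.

11

gcd(7, 81) = 1, so a unique solution mod 81 exists.
7⁻¹ ≡ 58 (mod 81).
y ≡ 58*77 ≡ 11 (mod 81).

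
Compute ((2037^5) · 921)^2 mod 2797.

1692

(2037)^5 ≡ 1898 (mod 2797)
1898 · 921 = 1748058 ≡ 2730 (mod 2797)
(2730)^2 ≡ 1692 (mod 2797)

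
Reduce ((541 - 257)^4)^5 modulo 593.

282

541 - 257 = 284
(284)^4 ≡ 64 (mod 593)
(64)^5 ≡ 282 (mod 593)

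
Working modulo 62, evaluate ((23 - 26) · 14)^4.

40

23 - 26 = -3 ≡ 59 (mod 62)
59 · 14 = 826 ≡ 20 (mod 62)
(20)^4 ≡ 40 (mod 62)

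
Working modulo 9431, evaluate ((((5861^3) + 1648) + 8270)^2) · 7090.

5398

(5861)^3 ≡ 640 (mod 9431)
640 + 1648 = 2288
2288 + 8270 = 10558 ≡ 1127 (mod 9431)
(1127)^2 ≡ 6375 (mod 9431)
6375 · 7090 = 45198750 ≡ 5398 (mod 9431)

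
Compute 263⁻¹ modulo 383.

150

383 = 1·263 + 120
263 = 2·120 + 23
120 = 5·23 + 5
23 = 4·5 + 3
5 = 1·3 + 2
3 = 1·2 + 1
2 = 2·1 + 0
gcd(263, 383) = 1, so the inverse exists.
Bézout: 1 = −103·383 + 150·263.
So 263⁻¹ ≡ 150 (mod 383).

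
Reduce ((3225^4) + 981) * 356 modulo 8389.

(3225)^4 ≡ 6963 (mod 8389)
6963 + 981 = 7944
7944 * 356 = 2828064 ≡ 971 (mod 8389)

971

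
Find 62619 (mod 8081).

6052

62619 = 7*8081 + 6052, so 62619 ≡ 6052 (mod 8081).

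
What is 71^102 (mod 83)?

Using repeated squaring:
71^1 ≡ 71 (mod 83)
71^2 ≡ 71^2 = 5041 ≡ 61 (mod 83)
71^4 ≡ 61^2 = 3721 ≡ 69 (mod 83)
71^8 ≡ 69^2 = 4761 ≡ 30 (mod 83)
71^16 ≡ 30^2 = 900 ≡ 70 (mod 83)
71^32 ≡ 70^2 = 4900 ≡ 3 (mod 83)
71^64 ≡ 3^2 = 9 (mod 83)
71^102 = 71^64 × 71^32 × 71^4 × 71^2 ≡ 9 × 3 × 69 × 61 (mod 83).
Accumulate the product:
9 × 3 = 27
27 × 69 = 1863 ≡ 37
37 × 61 = 2257 ≡ 16

16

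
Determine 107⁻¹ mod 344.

By the extended Euclidean algorithm:
344 = 3*107 + 23
107 = 4*23 + 15
23 = 1*15 + 8
15 = 1*8 + 7
8 = 1*7 + 1
7 = 7*1 + 0
gcd(107, 344) = 1, so the inverse exists.
Back-substitute for 1:
1 = 1*8 − 1*7
  = −1*15 + 2*8
  = 2*23 − 3*15
  = −3*107 + 14*23
  = 14*344 − 45*107
So 107⁻¹ ≡ −45 ≡ 299 (mod 344).

299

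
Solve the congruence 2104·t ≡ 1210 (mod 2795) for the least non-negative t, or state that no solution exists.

2320

gcd(2104, 2795) = 1, so a unique solution mod 2795 exists.
2104⁻¹ ≡ 2164 (mod 2795).
t ≡ 2164·1210 ≡ 2320 (mod 2795).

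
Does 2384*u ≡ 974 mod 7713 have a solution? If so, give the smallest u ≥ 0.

gcd(2384, 7713) = 1, so a unique solution mod 7713 exists.
2384⁻¹ ≡ 7658 (mod 7713).
u ≡ 7658*974 ≡ 421 (mod 7713).

421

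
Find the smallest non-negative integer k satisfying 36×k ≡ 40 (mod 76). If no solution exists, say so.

18

gcd(36, 76) = 4, and 4 | 40, so solutions exist.
Divide through by 4: 9×k ≡ 10 (mod 19).
9⁻¹ ≡ 17 (mod 19).
k ≡ 17×10 ≡ 18 (mod 19).
The smallest non-negative solution is k = 18.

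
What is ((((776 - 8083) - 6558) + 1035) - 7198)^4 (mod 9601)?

1187

776 - 8083 = -7307 ≡ 2294 (mod 9601)
2294 - 6558 = -4264 ≡ 5337 (mod 9601)
5337 + 1035 = 6372
6372 - 7198 = -826 ≡ 8775 (mod 9601)
(8775)^4 ≡ 1187 (mod 9601)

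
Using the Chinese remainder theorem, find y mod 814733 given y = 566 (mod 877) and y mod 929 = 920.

715321

877⁻¹ mod 929: 877*661 ≡ 1 (mod 929), so 877⁻¹ ≡ 661.
y = 566 + 877*((920 − 566)*661 mod 929) = 566 + 877*815 = 715321.
Check: 715321 mod 877 = 566, 715321 mod 929 = 920. ✓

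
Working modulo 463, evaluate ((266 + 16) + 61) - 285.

58

266 + 16 = 282
282 + 61 = 343
343 - 285 = 58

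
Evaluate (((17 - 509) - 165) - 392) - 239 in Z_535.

317

17 - 509 = -492 ≡ 43 (mod 535)
43 - 165 = -122 ≡ 413 (mod 535)
413 - 392 = 21
21 - 239 = -218 ≡ 317 (mod 535)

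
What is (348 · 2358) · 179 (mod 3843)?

1233

348 · 2358 = 820584 ≡ 2025 (mod 3843)
2025 · 179 = 362475 ≡ 1233 (mod 3843)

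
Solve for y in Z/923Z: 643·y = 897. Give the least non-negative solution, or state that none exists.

455

gcd(643, 923) = 1, so a unique solution mod 923 exists.
643⁻¹ ≡ 89 (mod 923).
y ≡ 89·897 ≡ 455 (mod 923).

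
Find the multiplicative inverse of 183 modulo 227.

98

227 = 1×183 + 44
183 = 4×44 + 7
44 = 6×7 + 2
7 = 3×2 + 1
2 = 2×1 + 0
gcd(183, 227) = 1, so the inverse exists.
Back-substitute for 1:
1 = 1×7 − 3×2
  = −3×44 + 19×7
  = 19×183 − 79×44
  = −79×227 + 98×183
So 183⁻¹ ≡ 98 (mod 227).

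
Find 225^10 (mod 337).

41

Compute successive squares:
10 in binary is 1010, i.e. 10 = 8 + 2.
225^1 ≡ 225 (mod 337)
225^2 ≡ 225^2 = 50625 ≡ 75 (mod 337)
225^4 ≡ 75^2 = 5625 ≡ 233 (mod 337)
225^8 ≡ 233^2 = 54289 ≡ 32 (mod 337)
225^10 = 225^8 * 225^2 ≡ 32 * 75 (mod 337).
32 * 75 = 2400 ≡ 41 (mod 337).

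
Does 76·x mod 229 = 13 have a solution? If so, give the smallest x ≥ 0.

190

gcd(76, 229) = 1, so a unique solution mod 229 exists.
76⁻¹ ≡ 226 (mod 229).
x ≡ 226·13 ≡ 190 (mod 229).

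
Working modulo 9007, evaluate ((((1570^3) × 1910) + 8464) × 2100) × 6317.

(1570)^3 ≡ 8429 (mod 9007)
8429 × 1910 = 16099390 ≡ 3881 (mod 9007)
3881 + 8464 = 12345 ≡ 3338 (mod 9007)
3338 × 2100 = 7009800 ≡ 2354 (mod 9007)
2354 × 6317 = 14870218 ≡ 8668 (mod 9007)

8668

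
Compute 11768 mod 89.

11768 = 132×89 + 20, so 11768 ≡ 20 (mod 89).

20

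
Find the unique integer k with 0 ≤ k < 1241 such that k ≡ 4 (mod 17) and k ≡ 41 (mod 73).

990

17⁻¹ mod 73: 17*43 ≡ 1 (mod 73), so 17⁻¹ ≡ 43.
k = 4 + 17*((41 − 4)*43 mod 73) = 4 + 17*58 = 990.
Check: 990 mod 17 = 4, 990 mod 73 = 41. ✓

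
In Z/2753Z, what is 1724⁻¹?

Run the extended Euclidean algorithm:
2753 = 1·1724 + 1029
1724 = 1·1029 + 695
1029 = 1·695 + 334
695 = 2·334 + 27
334 = 12·27 + 10
27 = 2·10 + 7
10 = 1·7 + 3
7 = 2·3 + 1
3 = 3·1 + 0
gcd(1724, 2753) = 1, so the inverse exists.
Back-substitute for 1:
1 = 1·7 − 2·3
  = −2·10 + 3·7
  = 3·27 − 8·10
  = −8·334 + 99·27
  = 99·695 − 206·334
  = −206·1029 + 305·695
  = 305·1724 − 511·1029
  = −511·2753 + 816·1724
So 1724⁻¹ ≡ 816 (mod 2753).

816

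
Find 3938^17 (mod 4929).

3473

17 in binary is 10001, i.e. 17 = 16 + 1.
3938^1 ≡ 3938 (mod 4929)
3938^2 ≡ 3938^2 = 15507844 ≡ 1210 (mod 4929)
3938^4 ≡ 1210^2 = 1464100 ≡ 187 (mod 4929)
3938^8 ≡ 187^2 = 34969 ≡ 466 (mod 4929)
3938^16 ≡ 466^2 = 217156 ≡ 280 (mod 4929)
3938^17 = 3938^16 * 3938^1 ≡ 280 * 3938 (mod 4929).
280 * 3938 = 1102640 ≡ 3473 (mod 4929).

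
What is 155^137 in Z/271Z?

By square-and-multiply:
155^1 ≡ 155 (mod 271)
155^2 ≡ 155^2 = 24025 ≡ 177 (mod 271)
155^4 ≡ 177^2 = 31329 ≡ 164 (mod 271)
155^8 ≡ 164^2 = 26896 ≡ 67 (mod 271)
155^16 ≡ 67^2 = 4489 ≡ 153 (mod 271)
155^32 ≡ 153^2 = 23409 ≡ 103 (mod 271)
155^64 ≡ 103^2 = 10609 ≡ 40 (mod 271)
155^128 ≡ 40^2 = 1600 ≡ 245 (mod 271)
155^137 = 155^128 * 155^8 * 155^1 ≡ 245 * 67 * 155 (mod 271).
Accumulate the product:
245 * 67 = 16415 ≡ 155
155 * 155 = 24025 ≡ 177

177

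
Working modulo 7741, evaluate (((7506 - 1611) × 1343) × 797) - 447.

7506 - 1611 = 5895
5895 × 1343 = 7916985 ≡ 5683 (mod 7741)
5683 × 797 = 4529351 ≡ 866 (mod 7741)
866 - 447 = 419

419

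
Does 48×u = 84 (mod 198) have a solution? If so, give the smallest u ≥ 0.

10

gcd(48, 198) = 6, and 6 | 84, so solutions exist.
Divide through by 6: 8×u mod 33 = 14.
8⁻¹ ≡ 29 (mod 33).
u ≡ 29×14 ≡ 10 (mod 33).
The smallest non-negative solution is u = 10.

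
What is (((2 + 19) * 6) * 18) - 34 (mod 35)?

2 + 19 = 21
21 * 6 = 126 ≡ 21 (mod 35)
21 * 18 = 378 ≡ 28 (mod 35)
28 - 34 = -6 ≡ 29 (mod 35)

29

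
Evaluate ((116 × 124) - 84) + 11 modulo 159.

1

116 × 124 = 14384 ≡ 74 (mod 159)
74 - 84 = -10 ≡ 149 (mod 159)
149 + 11 = 160 ≡ 1 (mod 159)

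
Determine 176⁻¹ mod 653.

397

Run the extended Euclidean algorithm:
653 = 3·176 + 125
176 = 1·125 + 51
125 = 2·51 + 23
51 = 2·23 + 5
23 = 4·5 + 3
5 = 1·3 + 2
3 = 1·2 + 1
2 = 2·1 + 0
gcd(176, 653) = 1, so the inverse exists.
Back-substitute for 1:
1 = 1·3 − 1·2
  = −1·5 + 2·3
  = 2·23 − 9·5
  = −9·51 + 20·23
  = 20·125 − 49·51
  = −49·176 + 69·125
  = 69·653 − 256·176
So 176⁻¹ ≡ −256 ≡ 397 (mod 653).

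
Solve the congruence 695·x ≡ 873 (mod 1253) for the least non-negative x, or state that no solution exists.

gcd(695, 1253) = 1, so a unique solution mod 1253 exists.
695⁻¹ ≡ 375 (mod 1253).
x ≡ 375·873 ≡ 342 (mod 1253).

342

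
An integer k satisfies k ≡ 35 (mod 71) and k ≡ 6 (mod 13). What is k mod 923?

461

71⁻¹ mod 13: 71×11 ≡ 1 (mod 13), so 71⁻¹ ≡ 11.
k = 35 + 71×((6 − 35)×11 mod 13) = 35 + 71×6 = 461.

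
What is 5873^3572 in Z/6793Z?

Using repeated squaring:
3572 in binary is 110111110100, i.e. 3572 = 2048 + 1024 + 256 + 128 + 64 + 32 + 16 + 4.
5873^1 ≡ 5873 (mod 6793)
5873^2 ≡ 5873^2 = 34492129 ≡ 4068 (mod 6793)
5873^4 ≡ 4068^2 = 16548624 ≡ 876 (mod 6793)
5873^8 ≡ 876^2 = 767376 ≡ 6560 (mod 6793)
5873^16 ≡ 6560^2 = 43033600 ≡ 6738 (mod 6793)
5873^32 ≡ 6738^2 = 45400644 ≡ 3025 (mod 6793)
5873^64 ≡ 3025^2 = 9150625 ≡ 454 (mod 6793)
5873^128 ≡ 454^2 = 206116 ≡ 2326 (mod 6793)
5873^256 ≡ 2326^2 = 5410276 ≡ 3048 (mod 6793)
5873^512 ≡ 3048^2 = 9290304 ≡ 4273 (mod 6793)
5873^1024 ≡ 4273^2 = 18258529 ≡ 5738 (mod 6793)
5873^2048 ≡ 5738^2 = 32924644 ≡ 5766 (mod 6793)
5873^3572 = 5873^2048 * 5873^1024 * 5873^256 * 5873^128 * 5873^64 * 5873^32 * 5873^16 * 5873^4 ≡ 5766 * 5738 * 3048 * 2326 * 454 * 3025 * 6738 * 876 (mod 6793).
Accumulate the product:
5766 * 5738 = 33085308 ≡ 3398
3398 * 3048 = 10357104 ≡ 4572
4572 * 2326 = 10634472 ≡ 3427
3427 * 454 = 1555858 ≡ 261
261 * 3025 = 789525 ≡ 1537
1537 * 6738 = 10356306 ≡ 3774
3774 * 876 = 3306024 ≡ 4626

4626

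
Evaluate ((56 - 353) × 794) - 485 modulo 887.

56 - 353 = -297 ≡ 590 (mod 887)
590 × 794 = 468460 ≡ 124 (mod 887)
124 - 485 = -361 ≡ 526 (mod 887)

526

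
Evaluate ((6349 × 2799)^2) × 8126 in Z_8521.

2788

6349 × 2799 = 17770851 ≡ 4566 (mod 8521)
(4566)^2 ≡ 5990 (mod 8521)
5990 × 8126 = 48674740 ≡ 2788 (mod 8521)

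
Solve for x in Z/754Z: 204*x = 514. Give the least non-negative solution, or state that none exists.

gcd(204, 754) = 2, and 2 | 514, so solutions exist.
Divide through by 2: 102*x = 257 (mod 377).
102⁻¹ ≡ 292 (mod 377).
x ≡ 292*257 ≡ 21 (mod 377).
The smallest non-negative solution is x = 21.

21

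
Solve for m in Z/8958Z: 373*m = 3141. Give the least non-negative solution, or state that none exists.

gcd(373, 8958) = 1, so a unique solution mod 8958 exists.
373⁻¹ ≡ 1489 (mod 8958).
m ≡ 1489*3141 ≡ 873 (mod 8958).

873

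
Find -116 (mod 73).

30

-116 = -2·73 + 30, so -116 ≡ 30 (mod 73).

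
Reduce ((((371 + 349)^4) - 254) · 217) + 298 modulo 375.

305

371 + 349 = 720 ≡ 345 (mod 375)
(345)^4 ≡ 0 (mod 375)
0 - 254 = -254 ≡ 121 (mod 375)
121 · 217 = 26257 ≡ 7 (mod 375)
7 + 298 = 305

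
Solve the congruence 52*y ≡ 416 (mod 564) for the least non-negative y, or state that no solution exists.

gcd(52, 564) = 4, and 4 | 416, so solutions exist.
Divide through by 4: 13*y ≡ 104 mod 141.
13⁻¹ ≡ 76 (mod 141).
y ≡ 76*104 ≡ 8 (mod 141).
The smallest non-negative solution is y = 8.

8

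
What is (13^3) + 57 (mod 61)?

(13)^3 ≡ 1 (mod 61)
1 + 57 = 58

58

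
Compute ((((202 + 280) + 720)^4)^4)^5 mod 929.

928

202 + 280 = 482
482 + 720 = 1202 ≡ 273 (mod 929)
(273)^4 ≡ 18 (mod 929)
(18)^4 ≡ 928 (mod 929)
(928)^5 ≡ 928 (mod 929)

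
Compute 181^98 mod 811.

By square-and-multiply:
98 in binary is 1100010, i.e. 98 = 64 + 32 + 2.
181^1 ≡ 181 (mod 811)
181^2 ≡ 181^2 = 32761 ≡ 321 (mod 811)
181^4 ≡ 321^2 = 103041 ≡ 44 (mod 811)
181^8 ≡ 44^2 = 1936 ≡ 314 (mod 811)
181^16 ≡ 314^2 = 98596 ≡ 465 (mod 811)
181^32 ≡ 465^2 = 216225 ≡ 499 (mod 811)
181^64 ≡ 499^2 = 249001 ≡ 24 (mod 811)
181^98 = 181^64 * 181^32 * 181^2 ≡ 24 * 499 * 321 (mod 811).
Accumulate the product:
24 * 499 = 11976 ≡ 622
622 * 321 = 199662 ≡ 156

156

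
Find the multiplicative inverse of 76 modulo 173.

By the extended Euclidean algorithm:
173 = 2·76 + 21
76 = 3·21 + 13
21 = 1·13 + 8
13 = 1·8 + 5
8 = 1·5 + 3
5 = 1·3 + 2
3 = 1·2 + 1
2 = 2·1 + 0
gcd(76, 173) = 1, so the inverse exists.
Bézout: 1 = 29·173 − 66·76.
So 76⁻¹ ≡ −66 ≡ 107 (mod 173).

107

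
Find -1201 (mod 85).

74

-1201 = -15*85 + 74, so -1201 ≡ 74 (mod 85).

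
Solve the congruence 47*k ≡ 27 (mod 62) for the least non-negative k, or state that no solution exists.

gcd(47, 62) = 1, so a unique solution mod 62 exists.
47⁻¹ ≡ 33 (mod 62).
k ≡ 33*27 ≡ 23 (mod 62).

23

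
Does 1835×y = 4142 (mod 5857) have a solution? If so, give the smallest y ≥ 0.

gcd(1835, 5857) = 1, so a unique solution mod 5857 exists.
1835⁻¹ ≡ 4842 (mod 5857).
y ≡ 4842×4142 ≡ 1196 (mod 5857).

1196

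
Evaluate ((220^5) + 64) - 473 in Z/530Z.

241

(220)^5 ≡ 120 (mod 530)
120 + 64 = 184
184 - 473 = -289 ≡ 241 (mod 530)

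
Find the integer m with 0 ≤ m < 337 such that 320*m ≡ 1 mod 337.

218

337 = 1·320 + 17
320 = 18·17 + 14
17 = 1·14 + 3
14 = 4·3 + 2
3 = 1·2 + 1
2 = 2·1 + 0
gcd(320, 337) = 1, so the inverse exists.
Back-substitute for 1:
1 = 1·3 − 1·2
  = −1·14 + 5·3
  = 5·17 − 6·14
  = −6·320 + 113·17
  = 113·337 − 119·320
So 320⁻¹ ≡ −119 ≡ 218 (mod 337).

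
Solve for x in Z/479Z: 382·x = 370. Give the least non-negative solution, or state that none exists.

gcd(382, 479) = 1, so a unique solution mod 479 exists.
382⁻¹ ≡ 79 (mod 479).
x ≡ 79·370 ≡ 11 (mod 479).

11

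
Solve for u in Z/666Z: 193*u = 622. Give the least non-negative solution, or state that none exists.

gcd(193, 666) = 1, so a unique solution mod 666 exists.
193⁻¹ ≡ 421 (mod 666).
u ≡ 421*622 ≡ 124 (mod 666).

124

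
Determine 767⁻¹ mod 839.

268

Run the extended Euclidean algorithm:
839 = 1·767 + 72
767 = 10·72 + 47
72 = 1·47 + 25
47 = 1·25 + 22
25 = 1·22 + 3
22 = 7·3 + 1
3 = 3·1 + 0
gcd(767, 839) = 1, so the inverse exists.
Bézout: 1 = −245·839 + 268·767.
So 767⁻¹ ≡ 268 (mod 839).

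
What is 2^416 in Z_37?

33

By square-and-multiply:
416 in binary is 110100000, i.e. 416 = 256 + 128 + 32.
2^1 ≡ 2 (mod 37)
2^2 ≡ 2^2 = 4 (mod 37)
2^4 ≡ 4^2 = 16 (mod 37)
2^8 ≡ 16^2 = 256 ≡ 34 (mod 37)
2^16 ≡ 34^2 = 1156 ≡ 9 (mod 37)
2^32 ≡ 9^2 = 81 ≡ 7 (mod 37)
2^64 ≡ 7^2 = 49 ≡ 12 (mod 37)
2^128 ≡ 12^2 = 144 ≡ 33 (mod 37)
2^256 ≡ 33^2 = 1089 ≡ 16 (mod 37)
2^416 = 2^256 * 2^128 * 2^32 ≡ 16 * 33 * 7 (mod 37).
Accumulate the product:
16 * 33 = 528 ≡ 10
10 * 7 = 70 ≡ 33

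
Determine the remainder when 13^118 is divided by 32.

25

118 in binary is 1110110, i.e. 118 = 64 + 32 + 16 + 4 + 2.
13^1 ≡ 13 (mod 32)
13^2 ≡ 13^2 = 169 ≡ 9 (mod 32)
13^4 ≡ 9^2 = 81 ≡ 17 (mod 32)
13^8 ≡ 17^2 = 289 ≡ 1 (mod 32)
13^16 ≡ 1^2 = 1 (mod 32)
13^32 ≡ 1^2 = 1 (mod 32)
13^64 ≡ 1^2 = 1 (mod 32)
13^118 = 13^64 × 13^32 × 13^16 × 13^4 × 13^2 ≡ 1 × 1 × 1 × 17 × 9 (mod 32).
Accumulate the product:
1 × 1 = 1
1 × 1 = 1
1 × 17 = 17
17 × 9 = 153 ≡ 25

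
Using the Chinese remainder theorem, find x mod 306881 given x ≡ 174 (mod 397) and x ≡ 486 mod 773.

143491

397⁻¹ mod 773: 397·405 ≡ 1 (mod 773), so 397⁻¹ ≡ 405.
x = 174 + 397·((486 − 174)·405 mod 773) = 174 + 397·361 = 143491.
Check: 143491 mod 397 = 174, 143491 mod 773 = 486. ✓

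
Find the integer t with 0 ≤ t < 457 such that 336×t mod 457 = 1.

423

By the extended Euclidean algorithm:
457 = 1*336 + 121
336 = 2*121 + 94
121 = 1*94 + 27
94 = 3*27 + 13
27 = 2*13 + 1
13 = 13*1 + 0
gcd(336, 457) = 1, so the inverse exists.
Bézout: 1 = 25*457 − 34*336.
So 336⁻¹ ≡ −34 ≡ 423 (mod 457).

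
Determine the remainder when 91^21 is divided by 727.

451

91^1 ≡ 91 (mod 727)
91^2 ≡ 91^2 = 8281 ≡ 284 (mod 727)
91^4 ≡ 284^2 = 80656 ≡ 686 (mod 727)
91^8 ≡ 686^2 = 470596 ≡ 227 (mod 727)
91^16 ≡ 227^2 = 51529 ≡ 639 (mod 727)
91^21 = 91^16 · 91^4 · 91^1 ≡ 639 · 686 · 91 (mod 727).
Accumulate the product:
639 · 686 = 438354 ≡ 700
700 · 91 = 63700 ≡ 451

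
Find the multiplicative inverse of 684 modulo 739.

739 = 1·684 + 55
684 = 12·55 + 24
55 = 2·24 + 7
24 = 3·7 + 3
7 = 2·3 + 1
3 = 3·1 + 0
gcd(684, 739) = 1, so the inverse exists.
Bézout: 1 = 199·739 − 215·684.
So 684⁻¹ ≡ −215 ≡ 524 (mod 739).

524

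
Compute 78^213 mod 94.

213 in binary is 11010101, i.e. 213 = 128 + 64 + 16 + 4 + 1.
78^1 ≡ 78 (mod 94)
78^2 ≡ 78^2 = 6084 ≡ 68 (mod 94)
78^4 ≡ 68^2 = 4624 ≡ 18 (mod 94)
78^8 ≡ 18^2 = 324 ≡ 42 (mod 94)
78^16 ≡ 42^2 = 1764 ≡ 72 (mod 94)
78^32 ≡ 72^2 = 5184 ≡ 14 (mod 94)
78^64 ≡ 14^2 = 196 ≡ 8 (mod 94)
78^128 ≡ 8^2 = 64 (mod 94)
78^213 = 78^128 * 78^64 * 78^16 * 78^4 * 78^1 ≡ 64 * 8 * 72 * 18 * 78 (mod 94).
Accumulate the product:
64 * 8 = 512 ≡ 42
42 * 72 = 3024 ≡ 16
16 * 18 = 288 ≡ 6
6 * 78 = 468 ≡ 92

92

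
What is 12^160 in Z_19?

7

Using repeated squaring:
160 in binary is 10100000, i.e. 160 = 128 + 32.
12^1 ≡ 12 (mod 19)
12^2 ≡ 12^2 = 144 ≡ 11 (mod 19)
12^4 ≡ 11^2 = 121 ≡ 7 (mod 19)
12^8 ≡ 7^2 = 49 ≡ 11 (mod 19)
12^16 ≡ 11^2 = 121 ≡ 7 (mod 19)
12^32 ≡ 7^2 = 49 ≡ 11 (mod 19)
12^64 ≡ 11^2 = 121 ≡ 7 (mod 19)
12^128 ≡ 7^2 = 49 ≡ 11 (mod 19)
12^160 = 12^128 · 12^32 ≡ 11 · 11 (mod 19).
11 · 11 = 121 ≡ 7 (mod 19).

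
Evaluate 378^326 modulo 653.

1

Using repeated squaring:
326 in binary is 101000110, i.e. 326 = 256 + 64 + 4 + 2.
378^1 ≡ 378 (mod 653)
378^2 ≡ 378^2 = 142884 ≡ 530 (mod 653)
378^4 ≡ 530^2 = 280900 ≡ 110 (mod 653)
378^8 ≡ 110^2 = 12100 ≡ 346 (mod 653)
378^16 ≡ 346^2 = 119716 ≡ 217 (mod 653)
378^32 ≡ 217^2 = 47089 ≡ 73 (mod 653)
378^64 ≡ 73^2 = 5329 ≡ 105 (mod 653)
378^128 ≡ 105^2 = 11025 ≡ 577 (mod 653)
378^256 ≡ 577^2 = 332929 ≡ 552 (mod 653)
378^326 = 378^256 × 378^64 × 378^4 × 378^2 ≡ 552 × 105 × 110 × 530 (mod 653).
Accumulate the product:
552 × 105 = 57960 ≡ 496
496 × 110 = 54560 ≡ 361
361 × 530 = 191330 ≡ 1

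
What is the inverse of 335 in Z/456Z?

407

Run the extended Euclidean algorithm:
456 = 1×335 + 121
335 = 2×121 + 93
121 = 1×93 + 28
93 = 3×28 + 9
28 = 3×9 + 1
9 = 9×1 + 0
gcd(335, 456) = 1, so the inverse exists.
Back-substitute for 1:
1 = 1×28 − 3×9
  = −3×93 + 10×28
  = 10×121 − 13×93
  = −13×335 + 36×121
  = 36×456 − 49×335
So 335⁻¹ ≡ −49 ≡ 407 (mod 456).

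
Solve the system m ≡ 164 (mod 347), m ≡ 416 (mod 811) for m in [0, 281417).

128554

347⁻¹ mod 811: 347*201 ≡ 1 (mod 811), so 347⁻¹ ≡ 201.
m = 164 + 347*((416 − 164)*201 mod 811) = 164 + 347*370 = 128554.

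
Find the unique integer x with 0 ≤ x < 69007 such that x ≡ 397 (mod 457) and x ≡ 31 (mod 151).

457⁻¹ mod 151: 457·38 ≡ 1 (mod 151), so 457⁻¹ ≡ 38.
x = 397 + 457·((31 − 397)·38 mod 151) = 397 + 457·135 = 62092.
Check: 62092 mod 457 = 397, 62092 mod 151 = 31. ✓

62092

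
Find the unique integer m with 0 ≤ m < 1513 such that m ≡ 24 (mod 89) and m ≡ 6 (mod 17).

89⁻¹ mod 17: 89*13 ≡ 1 (mod 17), so 89⁻¹ ≡ 13.
m = 24 + 89*((6 − 24)*13 mod 17) = 24 + 89*4 = 380.
Check: 380 mod 89 = 24, 380 mod 17 = 6. ✓

380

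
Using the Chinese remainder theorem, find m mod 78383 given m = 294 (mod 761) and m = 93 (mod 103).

10187

761⁻¹ mod 103: 761*85 ≡ 1 (mod 103), so 761⁻¹ ≡ 85.
m = 294 + 761*((93 − 294)*85 mod 103) = 294 + 761*13 = 10187.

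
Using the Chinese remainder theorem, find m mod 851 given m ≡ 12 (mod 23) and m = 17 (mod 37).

794

23⁻¹ mod 37: 23×29 ≡ 1 (mod 37), so 23⁻¹ ≡ 29.
m = 12 + 23×((17 − 12)×29 mod 37) = 12 + 23×34 = 794.
Check: 794 mod 23 = 12, 794 mod 37 = 17. ✓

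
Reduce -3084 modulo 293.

-3084 = -11·293 + 139, so -3084 ≡ 139 (mod 293).

139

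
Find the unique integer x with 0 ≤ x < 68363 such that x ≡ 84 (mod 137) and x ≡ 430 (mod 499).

137⁻¹ mod 499: 137·51 ≡ 1 (mod 499), so 137⁻¹ ≡ 51.
x = 84 + 137·((430 − 84)·51 mod 499) = 84 + 137·181 = 24881.
Check: 24881 mod 137 = 84, 24881 mod 499 = 430. ✓

24881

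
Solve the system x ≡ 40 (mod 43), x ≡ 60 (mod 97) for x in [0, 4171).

43⁻¹ mod 97: 43×88 ≡ 1 (mod 97), so 43⁻¹ ≡ 88.
x = 40 + 43×((60 − 40)×88 mod 97) = 40 + 43×14 = 642.

642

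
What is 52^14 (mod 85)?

69

14 in binary is 1110, i.e. 14 = 8 + 4 + 2.
52^1 ≡ 52 (mod 85)
52^2 ≡ 52^2 = 2704 ≡ 69 (mod 85)
52^4 ≡ 69^2 = 4761 ≡ 1 (mod 85)
52^8 ≡ 1^2 = 1 (mod 85)
52^14 = 52^8 * 52^4 * 52^2 ≡ 1 * 1 * 69 (mod 85).
Accumulate the product:
1 * 1 = 1
1 * 69 = 69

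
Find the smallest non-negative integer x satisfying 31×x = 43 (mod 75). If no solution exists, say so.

28

gcd(31, 75) = 1, so a unique solution mod 75 exists.
31⁻¹ ≡ 46 (mod 75).
x ≡ 46×43 ≡ 28 (mod 75).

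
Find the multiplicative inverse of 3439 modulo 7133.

3049

7133 = 2×3439 + 255
3439 = 13×255 + 124
255 = 2×124 + 7
124 = 17×7 + 5
7 = 1×5 + 2
5 = 2×2 + 1
2 = 2×1 + 0
gcd(3439, 7133) = 1, so the inverse exists.
Back-substitute for 1:
1 = 1×5 − 2×2
  = −2×7 + 3×5
  = 3×124 − 53×7
  = −53×255 + 109×124
  = 109×3439 − 1470×255
  = −1470×7133 + 3049×3439
So 3439⁻¹ ≡ 3049 (mod 7133).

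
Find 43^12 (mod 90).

1

43^1 ≡ 43 (mod 90)
43^2 ≡ 43^2 = 1849 ≡ 49 (mod 90)
43^4 ≡ 49^2 = 2401 ≡ 61 (mod 90)
43^8 ≡ 61^2 = 3721 ≡ 31 (mod 90)
43^12 = 43^8 × 43^4 ≡ 31 × 61 (mod 90).
31 × 61 = 1891 ≡ 1 (mod 90).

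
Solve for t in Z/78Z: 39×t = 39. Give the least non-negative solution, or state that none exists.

1

gcd(39, 78) = 39, and 39 | 39, so solutions exist.
Divide through by 39: 1×t ≡ 1 mod 2.
1⁻¹ ≡ 1 (mod 2).
t ≡ 1×1 ≡ 1 (mod 2).
The smallest non-negative solution is t = 1.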